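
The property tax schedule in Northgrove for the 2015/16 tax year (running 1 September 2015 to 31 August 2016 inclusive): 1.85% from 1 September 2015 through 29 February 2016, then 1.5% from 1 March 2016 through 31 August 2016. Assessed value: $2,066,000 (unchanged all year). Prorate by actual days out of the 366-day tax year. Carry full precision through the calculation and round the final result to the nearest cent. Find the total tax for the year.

$34,585.74

1 September 2015 – 29 February 2016: 182 days at 1.85% → $2,066,000 × 1.85% × 182/366 = $19,006.0710
1 March – 31 August 2016: 184 days at 1.5% → $2,066,000 × 1.5% × 184/366 = $15,579.6721
Total = $34,585.7432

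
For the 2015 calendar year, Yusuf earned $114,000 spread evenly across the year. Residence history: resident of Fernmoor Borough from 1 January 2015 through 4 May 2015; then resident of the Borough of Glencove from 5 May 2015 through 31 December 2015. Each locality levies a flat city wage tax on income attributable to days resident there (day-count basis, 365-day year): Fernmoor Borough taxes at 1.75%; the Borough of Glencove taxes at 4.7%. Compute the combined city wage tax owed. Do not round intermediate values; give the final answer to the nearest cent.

Fernmoor Borough, 1 January – 4 May 2015: 124 days → $114,000 × 1.75% × 124/365 = $677.7534
The Borough of Glencove, 5 May – 31 December 2015: 241 days → $114,000 × 4.7% × 241/365 = $3,537.7479
Total = $4,215.5014

$4,215.50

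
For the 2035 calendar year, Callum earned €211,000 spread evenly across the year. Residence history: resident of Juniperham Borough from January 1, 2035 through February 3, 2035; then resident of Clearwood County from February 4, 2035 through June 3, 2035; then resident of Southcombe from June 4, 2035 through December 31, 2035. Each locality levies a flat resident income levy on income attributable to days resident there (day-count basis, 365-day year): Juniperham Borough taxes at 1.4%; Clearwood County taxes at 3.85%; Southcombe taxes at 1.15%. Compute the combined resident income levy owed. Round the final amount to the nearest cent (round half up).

€4,348.62

Juniperham Borough, January 1 – February 3, 2035: 34 days → €211,000 × 1.4% × 34/365 = €275.1671
Clearwood County, February 4 – June 3, 2035: 120 days → €211,000 × 3.85% × 120/365 = €2,670.7397
Southcombe, June 4 – December 31, 2035: 211 days → €211,000 × 1.15% × 211/365 = €1,402.7164
Total = €4,348.6233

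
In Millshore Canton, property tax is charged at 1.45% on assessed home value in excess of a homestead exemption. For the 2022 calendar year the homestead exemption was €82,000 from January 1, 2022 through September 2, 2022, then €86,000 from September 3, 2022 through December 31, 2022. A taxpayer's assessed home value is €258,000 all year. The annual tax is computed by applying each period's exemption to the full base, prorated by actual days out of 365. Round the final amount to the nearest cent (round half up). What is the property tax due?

January 1 – September 2, 2022: 245 days, exemption €82,000 → (€258,000 − €82,000) × 1.45% × 245/365 = €1,712.9863
September 3 – December 31, 2022: 120 days, exemption €86,000 → (€258,000 − €86,000) × 1.45% × 120/365 = €819.9452
Total = €2,532.9315

€2,532.93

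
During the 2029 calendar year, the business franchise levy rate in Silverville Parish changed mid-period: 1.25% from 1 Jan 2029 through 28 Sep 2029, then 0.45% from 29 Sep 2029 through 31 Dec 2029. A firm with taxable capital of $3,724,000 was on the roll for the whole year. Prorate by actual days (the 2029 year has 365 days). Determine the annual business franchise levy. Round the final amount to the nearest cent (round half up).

1 Jan – 28 Sep 2029: 271 days at 1.25% → $3,724,000 × 1.25% × 271/365 = $34,561.7808
29 Sep – 31 Dec 2029: 94 days at 0.45% → $3,724,000 × 0.45% × 94/365 = $4,315.7589
Total = $38,877.5397

$38,877.54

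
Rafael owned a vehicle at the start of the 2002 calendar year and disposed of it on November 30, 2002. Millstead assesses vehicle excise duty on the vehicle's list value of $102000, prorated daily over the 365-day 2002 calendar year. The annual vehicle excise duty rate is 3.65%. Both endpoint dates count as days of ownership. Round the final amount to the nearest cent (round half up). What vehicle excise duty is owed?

Days held (January 1 – November 30, 2002): 334 out of 365
Tax = $102000 × 3.65% × 334/365 = $3406.8000

$3406.80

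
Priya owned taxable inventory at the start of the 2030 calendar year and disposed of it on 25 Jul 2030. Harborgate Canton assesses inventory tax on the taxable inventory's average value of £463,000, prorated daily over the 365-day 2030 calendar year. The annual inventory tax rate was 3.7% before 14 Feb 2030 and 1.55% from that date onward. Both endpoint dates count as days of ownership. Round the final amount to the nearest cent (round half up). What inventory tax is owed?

1 Jan – 13 Feb 2030: 44 days at 3.7% → £463,000 × 3.7% × 44/365 = £2,065.1068
14 Feb – 25 Jul 2030: 162 days at 1.55% → £463,000 × 1.55% × 162/365 = £3,185.1863
Total = £5,250.2932

£5,250.29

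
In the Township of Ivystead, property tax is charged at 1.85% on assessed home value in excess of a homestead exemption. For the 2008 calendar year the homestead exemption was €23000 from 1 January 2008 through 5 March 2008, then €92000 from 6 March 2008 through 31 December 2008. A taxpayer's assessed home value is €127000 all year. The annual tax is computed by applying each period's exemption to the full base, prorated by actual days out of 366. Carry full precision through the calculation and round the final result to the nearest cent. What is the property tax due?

€874.20

1 January – 5 March 2008: 65 days, exemption €23000 → (€127000 − €23000) × 1.85% × 65/366 = €341.6940
6 March – 31 December 2008: 301 days, exemption €92000 → (€127000 − €92000) × 1.85% × 301/366 = €532.5068
Total = €874.2008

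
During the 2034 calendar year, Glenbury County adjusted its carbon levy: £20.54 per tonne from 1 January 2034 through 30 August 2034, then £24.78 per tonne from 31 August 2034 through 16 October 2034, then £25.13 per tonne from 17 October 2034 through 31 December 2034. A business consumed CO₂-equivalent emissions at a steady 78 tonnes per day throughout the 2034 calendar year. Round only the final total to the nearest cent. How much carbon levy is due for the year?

£627,527.16

1 January – 30 August 2034: 242 days × 78 tonnes/day = 18,876 tonnes at £20.54/tonne → £387,713.04
31 August – 16 October 2034: 47 days × 78 tonnes/day = 3,666 tonnes at £24.78/tonne → £90,843.48
17 October – 31 December 2034: 76 days × 78 tonnes/day = 5,928 tonnes at £25.13/tonne → £148,970.64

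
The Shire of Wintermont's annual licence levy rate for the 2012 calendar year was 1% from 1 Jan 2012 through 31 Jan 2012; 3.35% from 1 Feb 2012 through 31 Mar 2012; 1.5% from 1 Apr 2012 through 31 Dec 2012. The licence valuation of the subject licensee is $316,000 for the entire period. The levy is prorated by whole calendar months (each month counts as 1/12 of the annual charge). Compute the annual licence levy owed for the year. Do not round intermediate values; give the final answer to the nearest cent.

$5,582.67

1 Jan – 31 Jan 2012: 1 month at 1% → $316,000 × 1% × 1/12 = $263.3333
1 Feb – 31 Mar 2012: 2 months at 3.35% → $316,000 × 3.35% × 2/12 = $1,764.3333
1 Apr – 31 Dec 2012: 9 months at 1.5% → $316,000 × 1.5% × 9/12 = $3,555.0000
Total = $5,582.6667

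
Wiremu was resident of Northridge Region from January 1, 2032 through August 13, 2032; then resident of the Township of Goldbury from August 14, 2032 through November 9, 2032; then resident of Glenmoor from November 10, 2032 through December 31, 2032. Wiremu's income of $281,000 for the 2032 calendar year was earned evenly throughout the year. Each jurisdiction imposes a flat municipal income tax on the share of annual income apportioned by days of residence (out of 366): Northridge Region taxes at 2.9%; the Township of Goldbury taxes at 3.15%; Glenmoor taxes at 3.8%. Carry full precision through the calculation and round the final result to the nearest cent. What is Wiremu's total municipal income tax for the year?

$8,677.22

Northridge Region, January 1 – August 13, 2032: 226 days → $281,000 × 2.9% × 226/366 = $5,031.8962
The Township of Goldbury, August 14 – November 9, 2032: 88 days → $281,000 × 3.15% × 88/366 = $2,128.2295
Glenmoor, November 10 – December 31, 2032: 52 days → $281,000 × 3.8% × 52/366 = $1,517.0929
Total = $8,677.2186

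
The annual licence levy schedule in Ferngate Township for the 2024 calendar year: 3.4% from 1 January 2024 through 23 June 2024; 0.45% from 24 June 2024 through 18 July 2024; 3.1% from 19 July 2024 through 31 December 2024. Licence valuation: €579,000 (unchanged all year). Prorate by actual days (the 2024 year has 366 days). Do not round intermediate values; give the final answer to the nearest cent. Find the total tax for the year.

1 January – 23 June 2024: 175 days at 3.4% → €579,000 × 3.4% × 175/366 = €9,412.7049
24 June – 18 July 2024: 25 days at 0.45% → €579,000 × 0.45% × 25/366 = €177.9713
19 July – 31 December 2024: 166 days at 3.1% → €579,000 × 3.1% × 166/366 = €8,140.8033
Total = €17,731.4795

€17,731.48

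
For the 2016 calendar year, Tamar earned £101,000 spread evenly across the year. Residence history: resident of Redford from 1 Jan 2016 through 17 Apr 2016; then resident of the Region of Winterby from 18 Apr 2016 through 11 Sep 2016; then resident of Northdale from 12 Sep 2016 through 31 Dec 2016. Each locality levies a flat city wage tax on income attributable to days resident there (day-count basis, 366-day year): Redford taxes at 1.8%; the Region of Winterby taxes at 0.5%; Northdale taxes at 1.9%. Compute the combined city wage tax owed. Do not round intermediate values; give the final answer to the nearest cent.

Redford, 1 Jan – 17 Apr 2016: 108 days → £101,000 × 1.8% × 108/366 = £536.4590
The Region of Winterby, 18 Apr – 11 Sep 2016: 147 days → £101,000 × 0.5% × 147/366 = £202.8279
Northdale, 12 Sep – 31 Dec 2016: 111 days → £101,000 × 1.9% × 111/366 = £581.9918
Total = £1,321.2787

£1,321.28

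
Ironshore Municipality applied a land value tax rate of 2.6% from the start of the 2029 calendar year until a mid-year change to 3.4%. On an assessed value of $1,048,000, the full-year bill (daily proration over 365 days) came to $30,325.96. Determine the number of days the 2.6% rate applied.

231 days

Let d = days at the first rate; then 365 − d days at the second rate.
$1,048,000 × [2.6%·d + 3.4%·(365−d)] / 365 = $30,325.96
Solving gives d = 231, so the new rate took effect on 20 Aug 2029.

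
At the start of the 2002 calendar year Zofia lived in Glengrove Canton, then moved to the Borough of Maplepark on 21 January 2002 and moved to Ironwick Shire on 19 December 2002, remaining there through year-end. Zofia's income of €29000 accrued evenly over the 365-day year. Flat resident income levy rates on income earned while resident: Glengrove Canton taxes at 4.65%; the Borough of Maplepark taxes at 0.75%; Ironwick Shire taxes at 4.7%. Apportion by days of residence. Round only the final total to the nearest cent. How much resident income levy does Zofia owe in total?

Glengrove Canton, 1 January – 20 January 2002: 20 days → €29000 × 4.65% × 20/365 = €73.8904
The Borough of Maplepark, 21 January – 18 December 2002: 332 days → €29000 × 0.75% × 332/365 = €197.8356
Ironwick Shire, 19 December – 31 December 2002: 13 days → €29000 × 4.7% × 13/365 = €48.5452
Total = €320.2712

€320.27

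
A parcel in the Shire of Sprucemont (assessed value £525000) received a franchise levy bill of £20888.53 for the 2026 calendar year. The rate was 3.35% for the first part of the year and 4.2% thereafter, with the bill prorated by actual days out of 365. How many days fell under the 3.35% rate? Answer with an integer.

95 days

Let d = days at the first rate; then 365 − d days at the second rate.
£525000 × [3.35%·d + 4.2%·(365−d)] / 365 = £20888.53
Solving gives d = 95, so the new rate took effect on 6 Apr 2026.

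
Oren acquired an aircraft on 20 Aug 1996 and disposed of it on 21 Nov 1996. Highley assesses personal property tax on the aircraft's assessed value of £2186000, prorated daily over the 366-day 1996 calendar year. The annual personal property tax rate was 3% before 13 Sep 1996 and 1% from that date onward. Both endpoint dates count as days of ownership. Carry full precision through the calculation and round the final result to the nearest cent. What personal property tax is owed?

20 Aug – 12 Sep 1996: 24 days at 3% → £2186000 × 3% × 24/366 = £4300.3279
13 Sep – 21 Nov 1996: 70 days at 1% → £2186000 × 1% × 70/366 = £4180.8743
Total = £8481.2022

£8481.20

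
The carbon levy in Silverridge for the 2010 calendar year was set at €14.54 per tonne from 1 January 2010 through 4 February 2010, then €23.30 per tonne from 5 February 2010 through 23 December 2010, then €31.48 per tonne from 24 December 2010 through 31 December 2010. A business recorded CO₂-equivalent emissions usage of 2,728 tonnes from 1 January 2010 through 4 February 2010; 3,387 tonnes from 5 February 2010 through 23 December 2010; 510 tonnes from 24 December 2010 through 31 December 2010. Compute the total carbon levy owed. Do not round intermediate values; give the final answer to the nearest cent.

€134,637.02

1 January – 4 February 2010: 2,728 tonnes at €14.54/tonne → €39,665.12
5 February – 23 December 2010: 3,387 tonnes at €23.30/tonne → €78,917.10
24 December – 31 December 2010: 510 tonnes at €31.48/tonne → €16,054.80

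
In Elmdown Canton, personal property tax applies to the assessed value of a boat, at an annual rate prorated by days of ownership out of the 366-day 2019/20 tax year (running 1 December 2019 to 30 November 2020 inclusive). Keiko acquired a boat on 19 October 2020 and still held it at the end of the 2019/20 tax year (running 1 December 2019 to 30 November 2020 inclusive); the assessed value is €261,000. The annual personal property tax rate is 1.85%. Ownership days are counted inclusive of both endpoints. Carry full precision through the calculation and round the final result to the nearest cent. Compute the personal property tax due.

€567.28

Days held (19 October – 30 November 2020): 43 out of 366
Tax = €261,000 × 1.85% × 43/366 = €567.2828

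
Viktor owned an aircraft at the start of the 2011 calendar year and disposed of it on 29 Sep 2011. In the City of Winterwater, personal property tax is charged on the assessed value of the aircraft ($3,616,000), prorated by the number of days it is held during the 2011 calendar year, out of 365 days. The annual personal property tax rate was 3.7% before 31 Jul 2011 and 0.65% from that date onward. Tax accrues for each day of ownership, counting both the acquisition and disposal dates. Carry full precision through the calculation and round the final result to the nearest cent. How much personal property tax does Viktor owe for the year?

$81,270.84

1 Jan – 30 Jul 2011: 211 days at 3.7% → $3,616,000 × 3.7% × 211/365 = $77,342.7726
31 Jul – 29 Sep 2011: 61 days at 0.65% → $3,616,000 × 0.65% × 61/365 = $3,928.0658
Total = $81,270.8384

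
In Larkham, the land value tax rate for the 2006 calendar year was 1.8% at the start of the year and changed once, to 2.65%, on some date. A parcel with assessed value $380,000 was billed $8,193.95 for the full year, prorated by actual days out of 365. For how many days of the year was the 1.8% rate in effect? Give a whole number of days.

Let d = days at the first rate; then 365 − d days at the second rate.
$380,000 × [1.8%·d + 2.65%·(365−d)] / 365 = $8,193.95
Solving gives d = 212, so the new rate took effect on August 1, 2006.

212 days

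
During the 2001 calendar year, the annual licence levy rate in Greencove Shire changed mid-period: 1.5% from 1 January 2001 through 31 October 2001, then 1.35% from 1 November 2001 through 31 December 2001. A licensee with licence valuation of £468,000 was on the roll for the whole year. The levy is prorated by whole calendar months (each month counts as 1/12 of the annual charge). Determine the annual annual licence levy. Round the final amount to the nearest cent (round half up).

1 January – 31 October 2001: 10 months at 1.5% → £468,000 × 1.5% × 10/12 = £5,850.0000
1 November – 31 December 2001: 2 months at 1.35% → £468,000 × 1.35% × 2/12 = £1,053.0000
Total = £6,903.0000

£6,903.00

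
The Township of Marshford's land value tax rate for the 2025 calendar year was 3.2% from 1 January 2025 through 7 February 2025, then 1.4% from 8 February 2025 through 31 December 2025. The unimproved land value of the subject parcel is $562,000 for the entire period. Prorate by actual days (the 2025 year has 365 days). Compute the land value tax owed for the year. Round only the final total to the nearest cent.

1 January – 7 February 2025: 38 days at 3.2% → $562,000 × 3.2% × 38/365 = $1,872.3068
8 February – 31 December 2025: 327 days at 1.4% → $562,000 × 1.4% × 327/365 = $7,048.8658
Total = $8,921.1726

$8,921.17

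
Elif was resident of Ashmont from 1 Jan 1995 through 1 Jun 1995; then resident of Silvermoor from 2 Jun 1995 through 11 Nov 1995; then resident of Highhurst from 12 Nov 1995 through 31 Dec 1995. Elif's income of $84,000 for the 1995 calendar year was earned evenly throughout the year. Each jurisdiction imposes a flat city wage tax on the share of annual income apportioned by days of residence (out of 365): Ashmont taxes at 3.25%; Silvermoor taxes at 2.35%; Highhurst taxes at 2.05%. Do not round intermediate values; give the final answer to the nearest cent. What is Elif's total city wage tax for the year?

Ashmont, 1 Jan – 1 Jun 1995: 152 days → $84,000 × 3.25% × 152/365 = $1,136.8767
Silvermoor, 2 Jun – 11 Nov 1995: 163 days → $84,000 × 2.35% × 163/365 = $881.5397
Highhurst, 12 Nov – 31 Dec 1995: 50 days → $84,000 × 2.05% × 50/365 = $235.8904
Total = $2,254.3068

$2,254.31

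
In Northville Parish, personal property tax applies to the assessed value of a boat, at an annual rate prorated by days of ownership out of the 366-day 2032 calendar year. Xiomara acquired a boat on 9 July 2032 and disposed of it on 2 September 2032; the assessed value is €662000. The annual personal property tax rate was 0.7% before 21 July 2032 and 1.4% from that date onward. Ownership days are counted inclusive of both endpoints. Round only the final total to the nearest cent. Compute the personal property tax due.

€1266.12

9 July – 20 July 2032: 12 days at 0.7% → €662000 × 0.7% × 12/366 = €151.9344
21 July – 2 September 2032: 44 days at 1.4% → €662000 × 1.4% × 44/366 = €1114.1858
Total = €1266.1202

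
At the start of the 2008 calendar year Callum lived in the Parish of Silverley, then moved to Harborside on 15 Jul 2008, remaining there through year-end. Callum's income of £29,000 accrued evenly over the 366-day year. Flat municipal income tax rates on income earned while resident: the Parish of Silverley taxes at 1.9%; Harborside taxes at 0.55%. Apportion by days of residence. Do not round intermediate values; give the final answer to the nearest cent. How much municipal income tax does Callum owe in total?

£369.16

The Parish of Silverley, 1 Jan – 14 Jul 2008: 196 days → £29,000 × 1.9% × 196/366 = £295.0710
Harborside, 15 Jul – 31 Dec 2008: 170 days → £29,000 × 0.55% × 170/366 = £74.0847
Total = £369.1557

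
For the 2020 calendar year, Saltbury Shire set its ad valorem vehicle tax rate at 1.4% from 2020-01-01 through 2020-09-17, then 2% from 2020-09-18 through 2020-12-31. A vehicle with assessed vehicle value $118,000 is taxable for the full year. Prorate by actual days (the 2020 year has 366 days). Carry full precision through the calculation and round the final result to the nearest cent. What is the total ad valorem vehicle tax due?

2020-01-01 to 2020-09-17: 261 days at 1.4% → $118,000 × 1.4% × 261/366 = $1,178.0656
2020-09-18 to 2020-12-31: 105 days at 2% → $118,000 × 2% × 105/366 = $677.0492
Total = $1,855.1148

$1,855.11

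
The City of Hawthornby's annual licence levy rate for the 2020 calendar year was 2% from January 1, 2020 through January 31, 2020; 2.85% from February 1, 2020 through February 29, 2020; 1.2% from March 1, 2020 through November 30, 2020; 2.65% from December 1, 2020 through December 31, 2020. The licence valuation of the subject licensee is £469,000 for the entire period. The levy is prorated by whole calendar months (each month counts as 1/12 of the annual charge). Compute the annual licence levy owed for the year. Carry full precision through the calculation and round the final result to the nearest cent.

January 1 – January 31, 2020: 1 month at 2% → £469,000 × 2% × 1/12 = £781.6667
February 1 – February 29, 2020: 1 month at 2.85% → £469,000 × 2.85% × 1/12 = £1,113.8750
March 1 – November 30, 2020: 9 months at 1.2% → £469,000 × 1.2% × 9/12 = £4,221.0000
December 1 – December 31, 2020: 1 month at 2.65% → £469,000 × 2.65% × 1/12 = £1,035.7083
Total = £7,152.2500

£7,152.25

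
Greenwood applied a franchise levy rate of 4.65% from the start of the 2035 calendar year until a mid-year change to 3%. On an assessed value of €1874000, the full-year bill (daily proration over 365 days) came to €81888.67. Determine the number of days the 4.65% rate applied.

303 days

Let d = days at the first rate; then 365 − d days at the second rate.
€1874000 × [4.65%·d + 3%·(365−d)] / 365 = €81888.67
Solving gives d = 303, so the new rate took effect on 31 Oct 2035.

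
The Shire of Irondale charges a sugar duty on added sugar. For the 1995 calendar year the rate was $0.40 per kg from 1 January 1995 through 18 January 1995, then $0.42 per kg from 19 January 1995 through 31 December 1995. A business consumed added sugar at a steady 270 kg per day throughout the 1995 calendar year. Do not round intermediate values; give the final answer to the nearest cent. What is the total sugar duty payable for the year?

1 January – 18 January 1995: 18 days × 270 kg/day = 4,860 kg at $0.40/kg → $1,944.00
19 January – 31 December 1995: 347 days × 270 kg/day = 93,690 kg at $0.42/kg → $39,349.80

$41,293.80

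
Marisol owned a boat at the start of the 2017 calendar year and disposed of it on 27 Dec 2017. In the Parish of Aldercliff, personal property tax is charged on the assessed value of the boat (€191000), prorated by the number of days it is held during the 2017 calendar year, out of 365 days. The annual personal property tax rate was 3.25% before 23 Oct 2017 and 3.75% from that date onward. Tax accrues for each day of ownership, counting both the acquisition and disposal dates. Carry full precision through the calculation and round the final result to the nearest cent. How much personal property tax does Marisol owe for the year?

1 Jan – 22 Oct 2017: 295 days at 3.25% → €191000 × 3.25% × 295/365 = €5017.0205
23 Oct – 27 Dec 2017: 66 days at 3.75% → €191000 × 3.75% × 66/365 = €1295.1370
Total = €6312.1575

€6312.16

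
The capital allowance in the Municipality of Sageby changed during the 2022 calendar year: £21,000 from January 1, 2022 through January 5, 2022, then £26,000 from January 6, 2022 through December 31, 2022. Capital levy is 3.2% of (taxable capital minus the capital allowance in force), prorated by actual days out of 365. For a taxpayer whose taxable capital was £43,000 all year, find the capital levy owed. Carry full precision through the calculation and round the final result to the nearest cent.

January 1 – January 5, 2022: 5 days, exemption £21,000 → (£43,000 − £21,000) × 3.2% × 5/365 = £9.6438
January 6 – December 31, 2022: 360 days, exemption £26,000 → (£43,000 − £26,000) × 3.2% × 360/365 = £536.5479
Total = £546.1918

£546.19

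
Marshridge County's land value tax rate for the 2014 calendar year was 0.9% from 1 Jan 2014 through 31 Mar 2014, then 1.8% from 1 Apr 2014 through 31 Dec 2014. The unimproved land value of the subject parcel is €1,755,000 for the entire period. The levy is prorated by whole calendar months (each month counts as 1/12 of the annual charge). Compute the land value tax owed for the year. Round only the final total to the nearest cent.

1 Jan – 31 Mar 2014: 3 months at 0.9% → €1,755,000 × 0.9% × 3/12 = €3,948.7500
1 Apr – 31 Dec 2014: 9 months at 1.8% → €1,755,000 × 1.8% × 9/12 = €23,692.5000
Total = €27,641.2500

€27,641.25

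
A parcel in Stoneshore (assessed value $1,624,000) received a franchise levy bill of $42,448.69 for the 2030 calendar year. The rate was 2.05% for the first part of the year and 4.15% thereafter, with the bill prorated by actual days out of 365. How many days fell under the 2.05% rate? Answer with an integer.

Let d = days at the first rate; then 365 − d days at the second rate.
$1,624,000 × [2.05%·d + 4.15%·(365−d)] / 365 = $42,448.69
Solving gives d = 267, so the new rate took effect on September 25, 2030.

267 days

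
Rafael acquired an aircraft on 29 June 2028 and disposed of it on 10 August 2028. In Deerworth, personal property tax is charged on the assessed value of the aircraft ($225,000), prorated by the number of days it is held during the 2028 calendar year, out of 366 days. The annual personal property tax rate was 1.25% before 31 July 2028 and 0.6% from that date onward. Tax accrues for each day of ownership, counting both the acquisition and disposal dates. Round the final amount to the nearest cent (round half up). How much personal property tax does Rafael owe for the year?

29 June – 30 July 2028: 32 days at 1.25% → $225,000 × 1.25% × 32/366 = $245.9016
31 July – 10 August 2028: 11 days at 0.6% → $225,000 × 0.6% × 11/366 = $40.5738
Total = $286.4754

$286.48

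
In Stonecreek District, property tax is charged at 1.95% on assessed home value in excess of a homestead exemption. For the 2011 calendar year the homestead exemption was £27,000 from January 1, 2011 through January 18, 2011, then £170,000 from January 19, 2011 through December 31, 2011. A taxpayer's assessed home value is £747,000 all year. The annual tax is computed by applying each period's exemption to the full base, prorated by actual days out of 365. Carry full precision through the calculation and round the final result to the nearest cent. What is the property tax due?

January 1 – January 18, 2011: 18 days, exemption £27,000 → (£747,000 − £27,000) × 1.95% × 18/365 = £692.3836
January 19 – December 31, 2011: 347 days, exemption £170,000 → (£747,000 − £170,000) × 1.95% × 347/365 = £10,696.6315
Total = £11,389.0151

£11,389.02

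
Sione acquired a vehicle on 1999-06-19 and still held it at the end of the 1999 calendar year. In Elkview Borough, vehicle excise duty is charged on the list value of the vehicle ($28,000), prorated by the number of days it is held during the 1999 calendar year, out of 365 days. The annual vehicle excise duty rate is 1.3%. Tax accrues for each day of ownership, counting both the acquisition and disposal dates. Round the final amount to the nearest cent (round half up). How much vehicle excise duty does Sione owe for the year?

Days held (1999-06-19 to 1999-12-31): 196 out of 365
Tax = $28,000 × 1.3% × 196/365 = $195.4630

$195.46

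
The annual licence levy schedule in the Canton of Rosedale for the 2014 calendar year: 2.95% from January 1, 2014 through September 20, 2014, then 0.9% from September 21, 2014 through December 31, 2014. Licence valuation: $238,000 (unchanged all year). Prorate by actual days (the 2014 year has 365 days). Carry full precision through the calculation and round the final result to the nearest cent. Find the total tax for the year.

$5,657.55

January 1 – September 20, 2014: 263 days at 2.95% → $238,000 × 2.95% × 263/365 = $5,058.9671
September 21 – December 31, 2014: 102 days at 0.9% → $238,000 × 0.9% × 102/365 = $598.5863
Total = $5,657.5534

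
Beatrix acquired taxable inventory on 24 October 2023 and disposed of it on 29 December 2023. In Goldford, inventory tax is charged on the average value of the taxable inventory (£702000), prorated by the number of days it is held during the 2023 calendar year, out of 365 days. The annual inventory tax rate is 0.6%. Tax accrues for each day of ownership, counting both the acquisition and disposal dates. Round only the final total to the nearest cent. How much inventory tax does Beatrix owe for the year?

£773.16

Days held (24 October – 29 December 2023): 67 out of 365
Tax = £702000 × 0.6% × 67/365 = £773.1616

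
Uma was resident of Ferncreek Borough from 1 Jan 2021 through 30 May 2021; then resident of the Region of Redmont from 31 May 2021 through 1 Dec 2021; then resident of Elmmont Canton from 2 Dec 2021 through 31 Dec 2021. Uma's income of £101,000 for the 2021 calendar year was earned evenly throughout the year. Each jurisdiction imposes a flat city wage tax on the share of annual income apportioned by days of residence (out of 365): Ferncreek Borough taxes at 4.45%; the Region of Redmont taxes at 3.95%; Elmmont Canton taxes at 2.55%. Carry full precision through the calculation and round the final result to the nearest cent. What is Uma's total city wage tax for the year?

Ferncreek Borough, 1 Jan – 30 May 2021: 150 days → £101,000 × 4.45% × 150/365 = £1,847.0548
The Region of Redmont, 31 May – 1 Dec 2021: 185 days → £101,000 × 3.95% × 185/365 = £2,022.0753
Elmmont Canton, 2 Dec – 31 Dec 2021: 30 days → £101,000 × 2.55% × 30/365 = £211.6849
Total = £4,080.8151

£4,080.82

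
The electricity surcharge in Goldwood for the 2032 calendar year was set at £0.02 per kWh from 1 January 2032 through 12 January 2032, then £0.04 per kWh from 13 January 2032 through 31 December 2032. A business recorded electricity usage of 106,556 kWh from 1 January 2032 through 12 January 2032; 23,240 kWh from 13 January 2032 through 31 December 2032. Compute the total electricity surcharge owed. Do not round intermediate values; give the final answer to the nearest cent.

£3,060.72

1 January – 12 January 2032: 106,556 kWh at £0.02/kWh → £2,131.12
13 January – 31 December 2032: 23,240 kWh at £0.04/kWh → £929.60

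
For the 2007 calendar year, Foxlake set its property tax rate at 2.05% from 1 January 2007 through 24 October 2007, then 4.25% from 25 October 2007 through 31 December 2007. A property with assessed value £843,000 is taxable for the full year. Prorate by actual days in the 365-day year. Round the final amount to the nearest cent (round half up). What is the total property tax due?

£20,736.65

1 January – 24 October 2007: 297 days at 2.05% → £843,000 × 2.05% × 297/365 = £14,061.9329
25 October – 31 December 2007: 68 days at 4.25% → £843,000 × 4.25% × 68/365 = £6,674.7123
Total = £20,736.6452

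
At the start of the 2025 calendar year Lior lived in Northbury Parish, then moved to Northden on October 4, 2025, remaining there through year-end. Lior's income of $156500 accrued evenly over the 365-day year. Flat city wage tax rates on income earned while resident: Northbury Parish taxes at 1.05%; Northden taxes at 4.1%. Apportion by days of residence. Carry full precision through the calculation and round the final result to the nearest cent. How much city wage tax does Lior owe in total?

$2807.14

Northbury Parish, January 1 – October 3, 2025: 276 days → $156500 × 1.05% × 276/365 = $1242.5671
Northden, October 4 – December 31, 2025: 89 days → $156500 × 4.1% × 89/365 = $1564.5712
Total = $2807.1384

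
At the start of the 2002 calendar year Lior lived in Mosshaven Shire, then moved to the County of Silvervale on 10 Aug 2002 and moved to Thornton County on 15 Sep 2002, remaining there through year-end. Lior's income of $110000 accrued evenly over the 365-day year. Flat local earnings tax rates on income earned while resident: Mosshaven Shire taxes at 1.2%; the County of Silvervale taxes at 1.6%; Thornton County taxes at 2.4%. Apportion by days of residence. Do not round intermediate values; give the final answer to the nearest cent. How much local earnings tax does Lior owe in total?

$1753.97

Mosshaven Shire, 1 Jan – 9 Aug 2002: 221 days → $110000 × 1.2% × 221/365 = $799.2329
The County of Silvervale, 10 Aug – 14 Sep 2002: 36 days → $110000 × 1.6% × 36/365 = $173.5890
Thornton County, 15 Sep – 31 Dec 2002: 108 days → $110000 × 2.4% × 108/365 = $781.1507
Total = $1753.9726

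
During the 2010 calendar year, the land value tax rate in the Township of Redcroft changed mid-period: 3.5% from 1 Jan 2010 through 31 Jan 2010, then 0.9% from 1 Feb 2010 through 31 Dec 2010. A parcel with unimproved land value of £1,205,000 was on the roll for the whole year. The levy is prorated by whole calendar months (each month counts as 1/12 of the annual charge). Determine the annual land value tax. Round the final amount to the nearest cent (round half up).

1 Jan – 31 Jan 2010: 1 month at 3.5% → £1,205,000 × 3.5% × 1/12 = £3,514.5833
1 Feb – 31 Dec 2010: 11 months at 0.9% → £1,205,000 × 0.9% × 11/12 = £9,941.2500
Total = £13,455.8333

£13,455.83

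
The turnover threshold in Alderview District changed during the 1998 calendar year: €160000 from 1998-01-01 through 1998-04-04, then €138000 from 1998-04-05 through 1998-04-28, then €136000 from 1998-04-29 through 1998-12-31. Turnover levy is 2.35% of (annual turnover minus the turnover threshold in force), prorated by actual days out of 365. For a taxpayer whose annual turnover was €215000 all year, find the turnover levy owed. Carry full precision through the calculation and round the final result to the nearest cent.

1998-01-01 to 1998-04-04: 94 days, exemption €160000 → (€215000 − €160000) × 2.35% × 94/365 = €332.8630
1998-04-05 to 1998-04-28: 24 days, exemption €138000 → (€215000 − €138000) × 2.35% × 24/365 = €118.9808
1998-04-29 to 1998-12-31: 247 days, exemption €136000 → (€215000 − €136000) × 2.35% × 247/365 = €1256.3164
Total = €1708.1603

€1708.16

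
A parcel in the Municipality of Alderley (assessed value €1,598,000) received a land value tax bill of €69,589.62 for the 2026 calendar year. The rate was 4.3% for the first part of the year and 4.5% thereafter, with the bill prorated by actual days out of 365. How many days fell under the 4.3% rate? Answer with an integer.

Let d = days at the first rate; then 365 − d days at the second rate.
€1,598,000 × [4.3%·d + 4.5%·(365−d)] / 365 = €69,589.62
Solving gives d = 265, so the new rate took effect on 23 September 2026.

265 days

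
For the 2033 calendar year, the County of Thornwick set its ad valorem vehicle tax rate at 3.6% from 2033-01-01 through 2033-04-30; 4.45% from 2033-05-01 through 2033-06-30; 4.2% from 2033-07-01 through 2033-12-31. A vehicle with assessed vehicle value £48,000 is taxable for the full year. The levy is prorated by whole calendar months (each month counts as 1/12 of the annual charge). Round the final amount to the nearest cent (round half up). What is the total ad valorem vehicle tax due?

2033-01-01 to 2033-04-30: 4 months at 3.6% → £48,000 × 3.6% × 4/12 = £576.0000
2033-05-01 to 2033-06-30: 2 months at 4.45% → £48,000 × 4.45% × 2/12 = £356.0000
2033-07-01 to 2033-12-31: 6 months at 4.2% → £48,000 × 4.2% × 6/12 = £1,008.0000
Total = £1,940.0000

£1,940.00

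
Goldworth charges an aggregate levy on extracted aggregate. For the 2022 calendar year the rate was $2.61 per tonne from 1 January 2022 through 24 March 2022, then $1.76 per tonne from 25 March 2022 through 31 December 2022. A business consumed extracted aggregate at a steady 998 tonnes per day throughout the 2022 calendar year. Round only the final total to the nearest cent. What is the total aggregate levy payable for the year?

$711,524.10

1 January – 24 March 2022: 83 days × 998 tonnes/day = 82,834 tonnes at $2.61/tonne → $216,196.74
25 March – 31 December 2022: 282 days × 998 tonnes/day = 281,436 tonnes at $1.76/tonne → $495,327.36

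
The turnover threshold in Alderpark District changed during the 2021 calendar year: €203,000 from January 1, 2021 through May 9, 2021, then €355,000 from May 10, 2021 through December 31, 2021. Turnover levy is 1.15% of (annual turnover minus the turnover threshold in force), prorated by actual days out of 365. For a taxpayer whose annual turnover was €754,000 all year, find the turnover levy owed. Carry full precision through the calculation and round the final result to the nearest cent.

January 1 – May 9, 2021: 129 days, exemption €203,000 → (€754,000 − €203,000) × 1.15% × 129/365 = €2,239.4753
May 10 – December 31, 2021: 236 days, exemption €355,000 → (€754,000 − €355,000) × 1.15% × 236/365 = €2,966.8110
Total = €5,206.2863

€5,206.29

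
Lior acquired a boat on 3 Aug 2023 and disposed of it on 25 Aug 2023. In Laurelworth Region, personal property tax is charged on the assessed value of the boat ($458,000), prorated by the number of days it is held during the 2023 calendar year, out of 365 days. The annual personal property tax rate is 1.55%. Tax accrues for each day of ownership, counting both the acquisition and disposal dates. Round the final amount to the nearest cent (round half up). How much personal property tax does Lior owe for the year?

$447.33

Days held (3 Aug – 25 Aug 2023): 23 out of 365
Tax = $458,000 × 1.55% × 23/365 = $447.3342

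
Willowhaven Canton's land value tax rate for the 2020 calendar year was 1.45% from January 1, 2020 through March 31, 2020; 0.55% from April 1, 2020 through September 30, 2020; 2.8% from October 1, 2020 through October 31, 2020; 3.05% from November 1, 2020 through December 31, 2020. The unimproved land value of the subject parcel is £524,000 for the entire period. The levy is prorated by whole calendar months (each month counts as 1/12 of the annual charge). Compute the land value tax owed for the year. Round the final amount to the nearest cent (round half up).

January 1 – March 31, 2020: 3 months at 1.45% → £524,000 × 1.45% × 3/12 = £1,899.5000
April 1 – September 30, 2020: 6 months at 0.55% → £524,000 × 0.55% × 6/12 = £1,441.0000
October 1 – October 31, 2020: 1 month at 2.8% → £524,000 × 2.8% × 1/12 = £1,222.6667
November 1 – December 31, 2020: 2 months at 3.05% → £524,000 × 3.05% × 2/12 = £2,663.6667
Total = £7,226.8333

£7,226.83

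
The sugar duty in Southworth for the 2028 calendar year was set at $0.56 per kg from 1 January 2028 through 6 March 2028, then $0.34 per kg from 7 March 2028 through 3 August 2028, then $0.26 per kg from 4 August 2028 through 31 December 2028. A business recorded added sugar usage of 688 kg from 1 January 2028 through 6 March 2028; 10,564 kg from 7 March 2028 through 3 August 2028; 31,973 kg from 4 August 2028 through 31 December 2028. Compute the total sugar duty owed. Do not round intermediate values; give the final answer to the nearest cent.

1 January – 6 March 2028: 688 kg at $0.56/kg → $385.28
7 March – 3 August 2028: 10,564 kg at $0.34/kg → $3,591.76
4 August – 31 December 2028: 31,973 kg at $0.26/kg → $8,312.98

$12,290.02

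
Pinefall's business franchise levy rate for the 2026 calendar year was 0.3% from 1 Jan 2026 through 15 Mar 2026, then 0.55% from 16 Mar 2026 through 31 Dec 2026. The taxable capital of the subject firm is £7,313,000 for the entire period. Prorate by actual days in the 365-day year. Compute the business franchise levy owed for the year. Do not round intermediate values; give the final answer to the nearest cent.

1 Jan – 15 Mar 2026: 74 days at 0.3% → £7,313,000 × 0.3% × 74/365 = £4,447.9068
16 Mar – 31 Dec 2026: 291 days at 0.55% → £7,313,000 × 0.55% × 291/365 = £32,067.0041
Total = £36,514.9110

£36,514.91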